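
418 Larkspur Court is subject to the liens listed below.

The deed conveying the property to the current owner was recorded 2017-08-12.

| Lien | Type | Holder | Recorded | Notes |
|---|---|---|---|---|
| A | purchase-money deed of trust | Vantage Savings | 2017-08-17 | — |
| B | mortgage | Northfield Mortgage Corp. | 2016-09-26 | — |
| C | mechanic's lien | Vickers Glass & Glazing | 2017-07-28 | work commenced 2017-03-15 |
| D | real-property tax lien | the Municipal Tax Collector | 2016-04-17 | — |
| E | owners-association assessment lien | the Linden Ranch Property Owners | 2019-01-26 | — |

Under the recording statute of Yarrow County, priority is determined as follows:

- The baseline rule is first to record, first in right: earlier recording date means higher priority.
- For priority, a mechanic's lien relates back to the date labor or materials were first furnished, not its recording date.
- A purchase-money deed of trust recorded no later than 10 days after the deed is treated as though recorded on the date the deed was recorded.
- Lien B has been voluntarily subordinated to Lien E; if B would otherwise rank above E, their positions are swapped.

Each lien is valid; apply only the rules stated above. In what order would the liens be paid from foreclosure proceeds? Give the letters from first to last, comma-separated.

D, E, C, A, B

Effective dates: A's effective date is the deed date, 2017-08-12; C's effective date is 2017-03-15, when work began.
Sorted by effective date: D (2016-04-17), B (2016-09-26), C (2017-03-15), A (2017-08-12), E (2019-01-26).
The subordination applies — B was senior to E — so B and E swap.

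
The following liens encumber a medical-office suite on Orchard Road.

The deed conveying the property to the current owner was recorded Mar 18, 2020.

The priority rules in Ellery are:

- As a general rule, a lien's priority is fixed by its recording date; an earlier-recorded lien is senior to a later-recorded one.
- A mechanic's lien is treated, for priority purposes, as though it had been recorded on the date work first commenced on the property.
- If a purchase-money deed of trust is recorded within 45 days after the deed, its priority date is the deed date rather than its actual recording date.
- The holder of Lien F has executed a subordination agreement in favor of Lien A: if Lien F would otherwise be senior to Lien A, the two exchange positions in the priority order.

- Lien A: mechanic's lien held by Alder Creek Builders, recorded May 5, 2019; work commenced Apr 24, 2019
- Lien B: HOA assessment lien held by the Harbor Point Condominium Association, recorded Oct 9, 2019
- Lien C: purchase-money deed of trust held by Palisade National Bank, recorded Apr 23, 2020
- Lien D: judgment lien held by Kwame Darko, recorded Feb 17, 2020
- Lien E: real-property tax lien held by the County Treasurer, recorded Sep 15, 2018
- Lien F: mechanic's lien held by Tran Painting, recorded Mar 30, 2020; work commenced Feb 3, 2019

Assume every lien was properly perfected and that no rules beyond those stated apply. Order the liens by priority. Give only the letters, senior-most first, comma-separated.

E, A, F, B, D, C

Effective dates after the stated exceptions: A relates back to Apr 24, 2019 (work commenced); C was recorded within the 45-day window, so its effective date is the deed date Mar 18, 2020; F is treated as recorded Feb 3, 2019, the work-commencement date.
Ordering by effective date: E (Sep 15, 2018), F (Feb 3, 2019), A (Apr 24, 2019), B (Oct 9, 2019), D (Feb 17, 2020), C (Mar 18, 2020).
The subordination applies — F was senior to A — so F and A swap.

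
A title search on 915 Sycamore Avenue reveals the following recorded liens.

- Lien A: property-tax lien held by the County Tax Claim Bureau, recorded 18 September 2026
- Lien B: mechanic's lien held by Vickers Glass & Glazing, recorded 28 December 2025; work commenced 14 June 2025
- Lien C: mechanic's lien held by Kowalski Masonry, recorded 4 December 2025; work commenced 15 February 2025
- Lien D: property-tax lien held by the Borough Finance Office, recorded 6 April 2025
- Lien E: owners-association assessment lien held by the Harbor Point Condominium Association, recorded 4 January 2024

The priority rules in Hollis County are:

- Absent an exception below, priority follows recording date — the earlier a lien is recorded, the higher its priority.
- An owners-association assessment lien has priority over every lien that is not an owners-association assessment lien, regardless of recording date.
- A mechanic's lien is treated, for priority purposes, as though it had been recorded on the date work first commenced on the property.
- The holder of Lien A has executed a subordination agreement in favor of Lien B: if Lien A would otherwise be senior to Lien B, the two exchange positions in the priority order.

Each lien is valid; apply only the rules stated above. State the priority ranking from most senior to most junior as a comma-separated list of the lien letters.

First, effective dates: B relates back to 14 June 2025 (work commenced); C's effective date is 15 February 2025, when work began.
E is an owners-association assessment lien and takes priority over every other lien.
The other liens, earliest effective date first: C (15 February 2025), D (6 April 2025), B (14 June 2025), A (18 September 2026).
A is already junior to B, so the subordination agreement changes nothing.

E, C, D, B, A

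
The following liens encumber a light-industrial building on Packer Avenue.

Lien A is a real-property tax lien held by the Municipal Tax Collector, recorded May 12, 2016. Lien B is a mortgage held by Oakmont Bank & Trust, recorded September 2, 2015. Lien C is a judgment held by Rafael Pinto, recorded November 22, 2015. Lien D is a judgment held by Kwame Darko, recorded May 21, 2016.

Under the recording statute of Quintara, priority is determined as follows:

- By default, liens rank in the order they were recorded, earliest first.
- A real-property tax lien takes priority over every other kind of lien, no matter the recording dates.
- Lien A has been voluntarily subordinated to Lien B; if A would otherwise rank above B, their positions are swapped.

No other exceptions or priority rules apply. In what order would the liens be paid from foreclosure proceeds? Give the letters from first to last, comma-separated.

B, A, C, D

A, as a real-property tax lien, has superpriority and ranks first.
Remaining liens by effective date: B (September 2, 2015), C (November 22, 2015), D (May 21, 2016).
A is senior to B before the subordination, so the two trade places.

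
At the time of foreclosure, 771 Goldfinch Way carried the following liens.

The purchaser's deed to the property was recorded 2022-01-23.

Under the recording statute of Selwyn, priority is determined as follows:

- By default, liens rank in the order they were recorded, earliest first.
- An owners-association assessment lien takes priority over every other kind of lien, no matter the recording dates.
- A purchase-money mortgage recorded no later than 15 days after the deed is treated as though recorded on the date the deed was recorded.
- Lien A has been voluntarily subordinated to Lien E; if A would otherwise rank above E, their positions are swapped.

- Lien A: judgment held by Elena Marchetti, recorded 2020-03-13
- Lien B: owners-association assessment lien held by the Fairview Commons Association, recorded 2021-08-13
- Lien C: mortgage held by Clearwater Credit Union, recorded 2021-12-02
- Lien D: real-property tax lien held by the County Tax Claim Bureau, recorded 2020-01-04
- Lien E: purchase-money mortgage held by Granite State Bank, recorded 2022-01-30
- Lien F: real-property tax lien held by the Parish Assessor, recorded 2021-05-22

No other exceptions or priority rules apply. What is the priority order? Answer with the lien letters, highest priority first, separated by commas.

B, D, E, F, C, A

Adjusting effective dates: E relates back to the deed date 2022-01-23.
B, as an owners-association assessment lien, has superpriority and ranks first.
The other liens, earliest effective date first: D (2020-01-04), A (2020-03-13), F (2021-05-22), C (2021-12-02), E (2022-01-23).
Because A would otherwise rank above E, the subordination swaps them.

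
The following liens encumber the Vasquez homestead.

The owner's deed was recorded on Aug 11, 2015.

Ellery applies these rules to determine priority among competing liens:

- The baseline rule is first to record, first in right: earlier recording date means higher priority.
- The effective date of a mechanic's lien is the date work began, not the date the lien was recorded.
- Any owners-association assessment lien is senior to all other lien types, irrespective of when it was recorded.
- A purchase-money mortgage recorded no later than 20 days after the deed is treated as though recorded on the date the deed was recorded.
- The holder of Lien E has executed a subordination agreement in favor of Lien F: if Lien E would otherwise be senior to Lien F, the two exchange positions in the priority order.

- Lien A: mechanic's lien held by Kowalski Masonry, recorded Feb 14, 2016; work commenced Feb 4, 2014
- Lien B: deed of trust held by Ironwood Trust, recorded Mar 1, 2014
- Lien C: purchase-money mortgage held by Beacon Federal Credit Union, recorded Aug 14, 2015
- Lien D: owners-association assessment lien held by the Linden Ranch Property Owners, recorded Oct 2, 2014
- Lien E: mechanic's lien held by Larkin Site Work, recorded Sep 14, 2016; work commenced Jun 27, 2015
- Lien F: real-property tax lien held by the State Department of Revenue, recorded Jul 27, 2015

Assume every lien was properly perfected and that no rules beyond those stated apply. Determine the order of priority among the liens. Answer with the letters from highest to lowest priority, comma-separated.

Effective dates: A's effective date is Feb 4, 2014, when work began; C relates back to the deed date Aug 11, 2015; E's effective date is Jun 27, 2015, when work began.
D, as an owners-association assessment lien, has superpriority and ranks first.
Ordering the rest by effective date: A (Feb 4, 2014), B (Mar 1, 2014), E (Jun 27, 2015), F (Jul 27, 2015), C (Aug 11, 2015).
Because E would otherwise rank above F, the subordination swaps them.

D, A, B, F, E, C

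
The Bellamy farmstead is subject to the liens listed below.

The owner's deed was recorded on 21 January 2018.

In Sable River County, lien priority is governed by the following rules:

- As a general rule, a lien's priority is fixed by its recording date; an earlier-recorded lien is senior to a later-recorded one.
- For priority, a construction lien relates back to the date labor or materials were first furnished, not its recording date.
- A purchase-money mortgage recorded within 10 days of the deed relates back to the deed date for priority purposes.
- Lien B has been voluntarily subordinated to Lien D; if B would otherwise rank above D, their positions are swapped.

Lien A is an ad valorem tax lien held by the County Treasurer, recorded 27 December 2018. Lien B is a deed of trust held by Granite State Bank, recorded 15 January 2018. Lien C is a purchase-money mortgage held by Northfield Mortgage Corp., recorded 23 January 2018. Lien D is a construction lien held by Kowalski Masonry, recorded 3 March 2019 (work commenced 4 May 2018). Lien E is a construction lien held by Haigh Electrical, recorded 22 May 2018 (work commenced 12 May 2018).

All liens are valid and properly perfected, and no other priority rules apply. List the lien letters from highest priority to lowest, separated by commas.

D, C, B, E, A

Effective dates: C relates back to the deed date 21 January 2018; D's effective date is 4 May 2018, when work began; E's effective date is 12 May 2018, when work began.
By effective date, earliest first: B (15 January 2018), C (21 January 2018), D (4 May 2018), E (12 May 2018), A (27 December 2018).
B would otherwise be senior to D, so under the subordination agreement B and D exchange positions.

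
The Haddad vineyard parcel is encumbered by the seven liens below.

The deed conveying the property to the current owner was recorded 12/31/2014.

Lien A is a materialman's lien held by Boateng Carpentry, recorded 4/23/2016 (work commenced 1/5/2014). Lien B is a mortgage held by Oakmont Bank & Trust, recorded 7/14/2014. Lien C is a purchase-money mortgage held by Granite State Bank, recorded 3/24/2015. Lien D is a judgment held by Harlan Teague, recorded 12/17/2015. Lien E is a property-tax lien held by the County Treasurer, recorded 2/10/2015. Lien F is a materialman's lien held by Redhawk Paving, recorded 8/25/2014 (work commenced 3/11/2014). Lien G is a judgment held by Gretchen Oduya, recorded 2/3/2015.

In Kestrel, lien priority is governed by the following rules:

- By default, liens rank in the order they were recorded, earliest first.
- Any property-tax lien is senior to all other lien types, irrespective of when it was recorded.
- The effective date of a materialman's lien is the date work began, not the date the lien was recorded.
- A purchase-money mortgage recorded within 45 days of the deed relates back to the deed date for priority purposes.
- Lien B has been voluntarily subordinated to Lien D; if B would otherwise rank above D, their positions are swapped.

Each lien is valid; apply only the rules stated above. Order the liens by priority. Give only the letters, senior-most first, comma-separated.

Effective dates: A's effective date is 1/5/2014, when work began; C missed the 45-day window (83 days after the deed), so its recording date stands; F's effective date is 3/11/2014, when work began.
E, as a property-tax lien, has superpriority and ranks first.
Ordering the rest by effective date: A (1/5/2014), F (3/11/2014), B (7/14/2014), G (2/3/2015), C (3/24/2015), D (12/17/2015).
B is senior to D before the subordination, so the two trade places.

E, A, F, D, G, C, B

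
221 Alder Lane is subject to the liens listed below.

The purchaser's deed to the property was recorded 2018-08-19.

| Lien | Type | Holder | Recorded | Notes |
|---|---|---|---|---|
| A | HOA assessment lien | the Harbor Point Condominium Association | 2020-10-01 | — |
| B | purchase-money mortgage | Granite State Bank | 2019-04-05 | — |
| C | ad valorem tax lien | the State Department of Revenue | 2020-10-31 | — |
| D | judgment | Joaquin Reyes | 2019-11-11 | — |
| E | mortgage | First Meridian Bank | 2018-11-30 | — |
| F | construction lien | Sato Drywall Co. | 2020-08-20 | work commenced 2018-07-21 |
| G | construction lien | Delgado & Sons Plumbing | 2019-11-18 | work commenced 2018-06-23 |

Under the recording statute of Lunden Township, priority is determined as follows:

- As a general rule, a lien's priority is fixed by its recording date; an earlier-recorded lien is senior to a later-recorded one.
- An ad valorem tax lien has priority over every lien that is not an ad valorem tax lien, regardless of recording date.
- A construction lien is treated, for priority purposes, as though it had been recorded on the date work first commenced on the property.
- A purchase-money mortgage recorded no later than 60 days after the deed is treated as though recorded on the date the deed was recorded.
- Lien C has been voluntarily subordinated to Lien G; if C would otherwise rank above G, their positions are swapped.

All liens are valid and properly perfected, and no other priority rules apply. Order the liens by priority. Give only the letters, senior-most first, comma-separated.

Effective dates: B missed the 60-day window (229 days after the deed), so its recording date stands; F's effective date is 2018-07-21, when work began; G's effective date is 2018-06-23, when work began.
As an ad valorem tax lien, C is senior to every other lien.
Ordering the rest by effective date: G (2018-06-23), F (2018-07-21), E (2018-11-30), B (2019-04-05), D (2019-11-11), A (2020-10-01).
The subordination applies — C was senior to G — so C and G swap.

G, C, F, E, B, D, A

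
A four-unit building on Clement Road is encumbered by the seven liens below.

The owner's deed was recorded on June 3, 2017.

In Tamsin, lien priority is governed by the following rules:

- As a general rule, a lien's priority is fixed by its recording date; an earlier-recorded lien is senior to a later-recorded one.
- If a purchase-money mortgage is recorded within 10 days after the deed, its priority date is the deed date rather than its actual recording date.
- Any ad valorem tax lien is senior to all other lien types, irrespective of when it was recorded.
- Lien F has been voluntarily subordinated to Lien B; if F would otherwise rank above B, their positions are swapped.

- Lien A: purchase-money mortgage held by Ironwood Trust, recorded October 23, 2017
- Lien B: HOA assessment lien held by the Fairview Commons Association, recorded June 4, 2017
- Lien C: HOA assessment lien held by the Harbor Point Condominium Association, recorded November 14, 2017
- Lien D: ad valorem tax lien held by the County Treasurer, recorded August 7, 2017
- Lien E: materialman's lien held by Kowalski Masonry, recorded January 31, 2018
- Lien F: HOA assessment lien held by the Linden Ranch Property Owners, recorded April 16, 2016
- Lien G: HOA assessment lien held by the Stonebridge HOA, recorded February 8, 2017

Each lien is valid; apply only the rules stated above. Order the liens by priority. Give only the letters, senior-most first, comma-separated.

First, effective dates: A was recorded 142 days after the deed, outside the 10-day window, so it keeps its recording date.
D, as an ad valorem tax lien, has superpriority and ranks first.
Ordering the rest by effective date: F (April 16, 2016), G (February 8, 2017), B (June 4, 2017), A (October 23, 2017), C (November 14, 2017), E (January 31, 2018).
F is senior to B before the subordination, so the two trade places.

D, B, G, F, A, C, E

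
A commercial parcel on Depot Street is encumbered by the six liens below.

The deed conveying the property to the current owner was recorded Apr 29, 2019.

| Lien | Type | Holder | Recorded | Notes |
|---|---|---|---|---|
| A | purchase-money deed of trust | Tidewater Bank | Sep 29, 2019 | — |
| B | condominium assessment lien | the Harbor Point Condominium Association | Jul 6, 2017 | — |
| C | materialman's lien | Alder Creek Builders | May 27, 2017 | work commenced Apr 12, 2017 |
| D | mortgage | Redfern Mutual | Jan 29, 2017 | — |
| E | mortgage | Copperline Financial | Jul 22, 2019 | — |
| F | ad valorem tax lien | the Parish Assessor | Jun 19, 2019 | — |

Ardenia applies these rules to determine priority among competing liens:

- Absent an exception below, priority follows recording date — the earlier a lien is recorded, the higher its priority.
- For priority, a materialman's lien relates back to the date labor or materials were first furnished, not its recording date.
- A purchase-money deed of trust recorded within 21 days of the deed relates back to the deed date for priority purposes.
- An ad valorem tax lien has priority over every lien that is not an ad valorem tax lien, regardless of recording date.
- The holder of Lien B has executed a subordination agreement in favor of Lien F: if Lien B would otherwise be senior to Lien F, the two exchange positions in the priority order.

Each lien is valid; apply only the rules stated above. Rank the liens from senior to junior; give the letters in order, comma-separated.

F, D, C, B, E, A

Effective dates: A was recorded 153 days after the deed — beyond 21 days — so no relation-back applies; C's effective date is Apr 12, 2017, when work began.
F is an ad valorem tax lien, so it outranks all other liens regardless of date.
Remaining liens by effective date: D (Jan 29, 2017), C (Apr 12, 2017), B (Jul 6, 2017), E (Jul 22, 2019), A (Sep 29, 2019).
B is already junior to F, so the subordination agreement changes nothing.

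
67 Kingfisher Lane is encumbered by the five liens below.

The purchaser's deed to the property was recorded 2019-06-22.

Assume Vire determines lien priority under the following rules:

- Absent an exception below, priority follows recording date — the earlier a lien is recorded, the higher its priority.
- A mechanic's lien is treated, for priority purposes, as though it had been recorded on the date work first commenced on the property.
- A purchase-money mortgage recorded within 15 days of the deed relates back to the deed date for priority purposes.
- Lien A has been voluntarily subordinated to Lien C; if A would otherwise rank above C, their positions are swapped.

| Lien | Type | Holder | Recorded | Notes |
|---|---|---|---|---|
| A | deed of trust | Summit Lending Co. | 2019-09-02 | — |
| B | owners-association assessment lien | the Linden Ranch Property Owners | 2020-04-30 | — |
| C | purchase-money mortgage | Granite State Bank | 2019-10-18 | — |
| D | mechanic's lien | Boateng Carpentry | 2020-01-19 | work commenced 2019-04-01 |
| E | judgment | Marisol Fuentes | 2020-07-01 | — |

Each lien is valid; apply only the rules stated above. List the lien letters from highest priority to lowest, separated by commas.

D, C, A, B, E

Effective dates after the stated exceptions: C missed the 15-day window (118 days after the deed), so its recording date stands; D relates back to 2019-04-01 (work commenced).
By effective date, earliest first: D (2019-04-01), A (2019-09-02), C (2019-10-18), B (2020-04-30), E (2020-07-01).
The subordination applies — A was senior to C — so A and C swap.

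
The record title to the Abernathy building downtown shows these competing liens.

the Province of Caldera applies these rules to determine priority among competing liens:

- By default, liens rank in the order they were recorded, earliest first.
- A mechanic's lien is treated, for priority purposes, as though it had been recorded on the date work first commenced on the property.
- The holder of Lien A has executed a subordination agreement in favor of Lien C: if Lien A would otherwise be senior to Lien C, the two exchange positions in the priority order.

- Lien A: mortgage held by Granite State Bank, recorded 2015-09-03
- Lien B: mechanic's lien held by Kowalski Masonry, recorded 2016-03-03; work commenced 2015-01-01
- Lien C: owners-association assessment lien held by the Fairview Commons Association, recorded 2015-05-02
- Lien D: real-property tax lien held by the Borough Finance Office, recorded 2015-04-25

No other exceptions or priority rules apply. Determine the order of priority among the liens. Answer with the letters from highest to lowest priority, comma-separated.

Adjusting effective dates: B relates back to 2015-01-01 (work commenced).
By effective date: B (2015-01-01), D (2015-04-25), C (2015-05-02), A (2015-09-03).
A is already junior to C, so the subordination agreement changes nothing.

B, D, C, A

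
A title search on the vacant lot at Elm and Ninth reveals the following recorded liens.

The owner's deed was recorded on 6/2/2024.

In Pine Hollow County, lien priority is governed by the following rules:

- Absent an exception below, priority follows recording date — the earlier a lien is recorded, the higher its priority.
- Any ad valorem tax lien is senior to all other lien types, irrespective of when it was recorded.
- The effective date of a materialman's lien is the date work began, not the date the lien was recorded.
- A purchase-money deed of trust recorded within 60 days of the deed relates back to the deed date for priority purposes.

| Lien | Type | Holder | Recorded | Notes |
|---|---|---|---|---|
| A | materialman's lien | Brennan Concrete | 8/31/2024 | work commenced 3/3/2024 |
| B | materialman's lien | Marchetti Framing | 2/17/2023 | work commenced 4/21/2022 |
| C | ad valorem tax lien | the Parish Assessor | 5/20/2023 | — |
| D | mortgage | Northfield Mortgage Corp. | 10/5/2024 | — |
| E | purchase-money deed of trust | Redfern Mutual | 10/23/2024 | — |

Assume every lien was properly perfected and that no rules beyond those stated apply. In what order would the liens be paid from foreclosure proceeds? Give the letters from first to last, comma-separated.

Adjusting effective dates: A relates back to 3/3/2024 (work commenced); B relates back to 4/21/2022 (work commenced); E was recorded 143 days after the deed, outside the 60-day window, so it keeps its recording date.
C is an ad valorem tax lien, so it outranks all other liens regardless of date.
Remaining liens by effective date: B (4/21/2022), A (3/3/2024), D (10/5/2024), E (10/23/2024).

C, B, A, D, E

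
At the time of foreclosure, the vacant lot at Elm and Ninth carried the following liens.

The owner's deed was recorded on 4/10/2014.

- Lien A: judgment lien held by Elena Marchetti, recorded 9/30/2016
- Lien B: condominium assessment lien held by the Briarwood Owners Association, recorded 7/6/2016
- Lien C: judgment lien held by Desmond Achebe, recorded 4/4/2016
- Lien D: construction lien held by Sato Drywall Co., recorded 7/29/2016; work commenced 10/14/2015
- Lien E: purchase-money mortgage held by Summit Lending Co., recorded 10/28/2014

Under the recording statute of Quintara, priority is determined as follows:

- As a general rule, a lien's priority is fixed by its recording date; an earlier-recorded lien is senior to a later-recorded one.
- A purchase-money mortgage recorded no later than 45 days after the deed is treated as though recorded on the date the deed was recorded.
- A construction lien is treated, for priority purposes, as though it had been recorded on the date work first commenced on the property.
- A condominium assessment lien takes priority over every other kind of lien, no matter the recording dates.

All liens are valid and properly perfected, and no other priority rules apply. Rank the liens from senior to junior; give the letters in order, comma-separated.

B, E, D, C, A

Effective dates after the stated exceptions: D's effective date is 10/14/2015, when work began; E was recorded 201 days after the deed, outside the 45-day window, so it keeps its recording date.
B is a condominium assessment lien, so it outranks all other liens regardless of date.
Remaining liens by effective date: E (10/28/2014), D (10/14/2015), C (4/4/2016), A (9/30/2016).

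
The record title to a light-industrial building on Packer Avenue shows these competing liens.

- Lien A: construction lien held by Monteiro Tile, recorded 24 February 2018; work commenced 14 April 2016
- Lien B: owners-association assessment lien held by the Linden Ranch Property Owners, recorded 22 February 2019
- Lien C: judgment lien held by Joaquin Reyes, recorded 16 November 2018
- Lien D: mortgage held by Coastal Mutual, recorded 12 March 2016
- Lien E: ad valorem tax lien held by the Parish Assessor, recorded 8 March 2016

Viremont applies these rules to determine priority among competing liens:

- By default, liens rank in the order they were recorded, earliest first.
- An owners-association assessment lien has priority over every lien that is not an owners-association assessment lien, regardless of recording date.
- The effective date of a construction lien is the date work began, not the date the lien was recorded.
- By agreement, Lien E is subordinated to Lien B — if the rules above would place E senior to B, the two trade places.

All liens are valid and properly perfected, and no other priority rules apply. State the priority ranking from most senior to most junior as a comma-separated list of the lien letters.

B, E, D, A, C

Effective dates: A relates back to 14 April 2016 (work commenced).
B is an owners-association assessment lien and takes priority over every other lien.
Remaining liens by effective date: E (8 March 2016), D (12 March 2016), A (14 April 2016), C (16 November 2018).
E already ranks below B; the subordination has no effect.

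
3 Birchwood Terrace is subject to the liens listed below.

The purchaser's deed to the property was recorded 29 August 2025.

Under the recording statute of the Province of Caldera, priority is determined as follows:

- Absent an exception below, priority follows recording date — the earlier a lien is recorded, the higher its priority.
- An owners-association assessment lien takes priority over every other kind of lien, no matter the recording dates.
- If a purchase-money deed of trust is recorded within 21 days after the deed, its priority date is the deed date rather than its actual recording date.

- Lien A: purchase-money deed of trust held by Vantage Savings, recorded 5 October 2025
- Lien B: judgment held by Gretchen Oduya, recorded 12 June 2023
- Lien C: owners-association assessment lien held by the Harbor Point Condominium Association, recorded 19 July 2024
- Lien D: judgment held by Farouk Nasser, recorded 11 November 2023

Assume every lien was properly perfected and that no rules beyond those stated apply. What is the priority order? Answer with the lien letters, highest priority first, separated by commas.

C, B, D, A

Adjusting effective dates: A was recorded 37 days after the deed — beyond 21 days — so no relation-back applies.
C is an owners-association assessment lien, so it outranks all other liens regardless of date.
Ordering the rest by effective date: B (12 June 2023), D (11 November 2023), A (5 October 2025).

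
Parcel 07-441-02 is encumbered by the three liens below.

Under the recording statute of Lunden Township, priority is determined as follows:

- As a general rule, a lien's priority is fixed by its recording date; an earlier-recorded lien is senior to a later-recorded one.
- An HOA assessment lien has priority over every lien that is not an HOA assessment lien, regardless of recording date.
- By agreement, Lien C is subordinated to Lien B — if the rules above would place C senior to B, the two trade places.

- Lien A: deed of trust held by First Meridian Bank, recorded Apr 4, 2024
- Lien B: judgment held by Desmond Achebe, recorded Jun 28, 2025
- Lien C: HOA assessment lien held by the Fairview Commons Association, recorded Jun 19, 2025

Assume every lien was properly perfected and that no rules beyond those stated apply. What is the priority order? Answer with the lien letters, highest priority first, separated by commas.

B, A, C

As an HOA assessment lien, C is senior to every other lien.
Remaining liens by effective date: A (Apr 4, 2024), B (Jun 28, 2025).
Because C would otherwise rank above B, the subordination swaps them.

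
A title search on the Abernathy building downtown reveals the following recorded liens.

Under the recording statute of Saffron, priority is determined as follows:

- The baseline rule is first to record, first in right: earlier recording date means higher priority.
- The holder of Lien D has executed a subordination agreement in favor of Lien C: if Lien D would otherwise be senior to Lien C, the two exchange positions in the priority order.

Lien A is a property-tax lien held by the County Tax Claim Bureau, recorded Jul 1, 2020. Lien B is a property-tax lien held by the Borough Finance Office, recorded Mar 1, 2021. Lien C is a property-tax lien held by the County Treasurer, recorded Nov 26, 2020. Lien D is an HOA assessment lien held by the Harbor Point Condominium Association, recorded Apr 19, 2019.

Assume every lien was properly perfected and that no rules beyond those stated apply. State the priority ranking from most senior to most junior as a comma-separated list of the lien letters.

C, A, D, B

By effective date, earliest first: D (Apr 19, 2019), A (Jul 1, 2020), C (Nov 26, 2020), B (Mar 1, 2021).
D would otherwise be senior to C, so under the subordination agreement D and C exchange positions.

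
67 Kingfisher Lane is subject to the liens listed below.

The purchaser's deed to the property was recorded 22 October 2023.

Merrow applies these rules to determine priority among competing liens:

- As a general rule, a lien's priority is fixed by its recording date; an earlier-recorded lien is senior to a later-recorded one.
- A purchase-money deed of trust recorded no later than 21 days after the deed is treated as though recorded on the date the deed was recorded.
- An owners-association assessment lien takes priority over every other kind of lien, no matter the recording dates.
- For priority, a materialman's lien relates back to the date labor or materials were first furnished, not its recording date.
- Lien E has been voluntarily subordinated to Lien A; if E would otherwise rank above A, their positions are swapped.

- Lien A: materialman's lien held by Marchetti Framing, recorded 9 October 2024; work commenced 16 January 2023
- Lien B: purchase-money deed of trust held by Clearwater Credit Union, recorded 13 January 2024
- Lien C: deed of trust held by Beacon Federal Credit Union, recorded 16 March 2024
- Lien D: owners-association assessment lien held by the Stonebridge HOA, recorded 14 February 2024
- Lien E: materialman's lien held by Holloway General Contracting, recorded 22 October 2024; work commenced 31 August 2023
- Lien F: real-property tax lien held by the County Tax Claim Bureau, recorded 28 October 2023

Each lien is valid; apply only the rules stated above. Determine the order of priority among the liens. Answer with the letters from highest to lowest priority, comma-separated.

D, A, E, F, B, C

Effective dates after the stated exceptions: A relates back to 16 January 2023 (work commenced); B was recorded 83 days after the deed — beyond 21 days — so no relation-back applies; E relates back to 31 August 2023 (work commenced).
D, as an owners-association assessment lien, has superpriority and ranks first.
Remaining liens by effective date: A (16 January 2023), E (31 August 2023), F (28 October 2023), B (13 January 2024), C (16 March 2024).
Since E is not senior to A, the subordination leaves the order unchanged.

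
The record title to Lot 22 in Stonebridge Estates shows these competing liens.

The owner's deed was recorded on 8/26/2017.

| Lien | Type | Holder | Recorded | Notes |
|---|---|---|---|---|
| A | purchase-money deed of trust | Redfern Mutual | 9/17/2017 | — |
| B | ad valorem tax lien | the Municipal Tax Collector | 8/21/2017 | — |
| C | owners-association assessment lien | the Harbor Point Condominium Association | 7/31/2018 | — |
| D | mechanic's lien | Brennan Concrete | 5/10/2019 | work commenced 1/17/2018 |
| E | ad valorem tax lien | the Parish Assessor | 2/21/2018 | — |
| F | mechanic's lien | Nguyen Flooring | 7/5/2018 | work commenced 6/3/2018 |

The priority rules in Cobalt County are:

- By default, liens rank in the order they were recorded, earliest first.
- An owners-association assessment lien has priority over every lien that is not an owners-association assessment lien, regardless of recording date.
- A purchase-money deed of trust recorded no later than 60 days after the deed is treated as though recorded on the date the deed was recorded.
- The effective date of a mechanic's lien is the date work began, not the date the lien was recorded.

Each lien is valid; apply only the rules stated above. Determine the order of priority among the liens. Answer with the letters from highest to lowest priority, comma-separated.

Effective dates after the stated exceptions: A was recorded within the 60-day window, so its effective date is the deed date 8/26/2017; D's effective date is 1/17/2018, when work began; F is treated as recorded 6/3/2018, the work-commencement date.
C is an owners-association assessment lien, so it outranks all other liens regardless of date.
Ordering the rest by effective date: B (8/21/2017), A (8/26/2017), D (1/17/2018), E (2/21/2018), F (6/3/2018).

C, B, A, D, E, F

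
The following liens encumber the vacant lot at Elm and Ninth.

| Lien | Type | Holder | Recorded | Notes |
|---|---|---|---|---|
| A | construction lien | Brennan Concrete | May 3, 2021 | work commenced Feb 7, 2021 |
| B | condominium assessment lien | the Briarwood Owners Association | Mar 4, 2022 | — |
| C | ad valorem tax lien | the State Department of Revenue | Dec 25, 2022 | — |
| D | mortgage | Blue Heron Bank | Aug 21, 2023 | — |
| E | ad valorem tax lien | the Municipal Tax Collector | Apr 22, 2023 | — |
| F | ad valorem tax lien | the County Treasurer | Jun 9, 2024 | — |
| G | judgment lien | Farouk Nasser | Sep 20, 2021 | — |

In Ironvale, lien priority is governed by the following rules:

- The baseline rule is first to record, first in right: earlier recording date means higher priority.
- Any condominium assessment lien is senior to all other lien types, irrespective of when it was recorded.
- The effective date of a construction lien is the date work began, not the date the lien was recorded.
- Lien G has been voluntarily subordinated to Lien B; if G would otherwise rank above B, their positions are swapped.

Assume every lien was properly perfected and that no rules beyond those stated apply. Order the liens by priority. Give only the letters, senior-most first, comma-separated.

Effective dates after the stated exceptions: A is treated as recorded Feb 7, 2021, the work-commencement date.
B, as a condominium assessment lien, has superpriority and ranks first.
Ordering the rest by effective date: A (Feb 7, 2021), G (Sep 20, 2021), C (Dec 25, 2022), E (Apr 22, 2023), D (Aug 21, 2023), F (Jun 9, 2024).
G already ranks below B; the subordination has no effect.

B, A, G, C, E, D, F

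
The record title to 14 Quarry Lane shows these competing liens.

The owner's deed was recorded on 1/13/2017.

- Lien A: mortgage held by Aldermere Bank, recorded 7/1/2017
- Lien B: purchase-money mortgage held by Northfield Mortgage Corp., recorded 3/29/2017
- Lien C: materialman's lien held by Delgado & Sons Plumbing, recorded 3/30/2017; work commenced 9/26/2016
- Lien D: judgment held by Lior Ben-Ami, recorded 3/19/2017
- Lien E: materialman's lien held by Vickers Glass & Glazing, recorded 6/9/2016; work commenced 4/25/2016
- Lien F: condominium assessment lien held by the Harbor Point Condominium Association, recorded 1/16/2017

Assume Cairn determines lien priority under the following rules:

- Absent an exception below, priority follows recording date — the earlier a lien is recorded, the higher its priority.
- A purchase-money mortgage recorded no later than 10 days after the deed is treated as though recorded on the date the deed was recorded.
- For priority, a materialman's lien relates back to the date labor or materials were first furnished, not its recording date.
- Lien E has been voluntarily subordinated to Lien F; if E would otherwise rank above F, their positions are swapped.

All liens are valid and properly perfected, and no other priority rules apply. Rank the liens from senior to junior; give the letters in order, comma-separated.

First, effective dates: B was recorded 75 days after the deed — beyond 10 days — so no relation-back applies; C's effective date is 9/26/2016, when work began; E relates back to 4/25/2016 (work commenced).
By effective date, earliest first: E (4/25/2016), C (9/26/2016), F (1/16/2017), D (3/19/2017), B (3/29/2017), A (7/1/2017).
Because E would otherwise rank above F, the subordination swaps them.

F, C, E, D, B, A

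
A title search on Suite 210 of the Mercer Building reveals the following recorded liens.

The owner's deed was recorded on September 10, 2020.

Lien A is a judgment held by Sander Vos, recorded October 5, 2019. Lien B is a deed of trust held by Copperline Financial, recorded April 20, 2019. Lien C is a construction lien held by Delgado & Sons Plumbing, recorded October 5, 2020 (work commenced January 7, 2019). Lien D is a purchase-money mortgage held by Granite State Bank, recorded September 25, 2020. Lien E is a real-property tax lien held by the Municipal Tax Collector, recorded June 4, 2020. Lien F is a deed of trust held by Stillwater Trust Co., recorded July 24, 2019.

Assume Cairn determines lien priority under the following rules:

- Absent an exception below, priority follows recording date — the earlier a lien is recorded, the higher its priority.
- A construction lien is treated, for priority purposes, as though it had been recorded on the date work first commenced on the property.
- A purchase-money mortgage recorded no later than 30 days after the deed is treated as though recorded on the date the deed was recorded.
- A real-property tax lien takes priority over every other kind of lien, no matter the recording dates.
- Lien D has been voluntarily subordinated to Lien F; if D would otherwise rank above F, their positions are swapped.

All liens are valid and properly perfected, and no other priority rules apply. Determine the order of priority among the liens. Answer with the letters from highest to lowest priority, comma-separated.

E, C, B, F, A, D

Effective dates after the stated exceptions: C is treated as recorded January 7, 2019, the work-commencement date; D relates back to the deed date September 10, 2020.
E, as a real-property tax lien, has superpriority and ranks first.
Ordering the rest by effective date: C (January 7, 2019), B (April 20, 2019), F (July 24, 2019), A (October 5, 2019), D (September 10, 2020).
D already ranks below F; the subordination has no effect.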